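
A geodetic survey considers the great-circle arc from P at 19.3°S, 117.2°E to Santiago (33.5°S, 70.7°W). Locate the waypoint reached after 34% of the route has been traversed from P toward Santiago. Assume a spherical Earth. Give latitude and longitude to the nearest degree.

Write both endpoints as unit vectors p₁, p₂ with components (cos φ cos λ, cos φ sin λ, sin φ).
The central angle between the endpoints is δ = arccos(p₁·p₂) ≈ 2.211 rad (126.7°).
Interpolate at f = 0.34 with slerp weights a = sin((1−f)δ)/sin δ ≈ 1.239, b = sin(fδ)/sin δ ≈ 0.851.
p = a·p₁ + b·p₂ ≈ (-0.300, 0.370, -0.879); φ = arcsin(p_z) ≈ -61.56°, λ = atan2(p_y, p_x) ≈ 129.02°.

≈ 62°S, 129°E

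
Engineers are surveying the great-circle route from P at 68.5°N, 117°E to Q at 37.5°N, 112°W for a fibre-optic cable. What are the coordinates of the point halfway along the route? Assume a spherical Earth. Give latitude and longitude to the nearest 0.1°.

≈ 68.1°N, 138.6°W

Write both endpoints as unit vectors p₁, p₂ with components (cos φ cos λ, cos φ sin λ, sin φ).
The central angle between the endpoints is δ = arccos(p₁·p₂) ≈ 1.186 rad (67.9°).
Interpolate at f = 1/2 with slerp weights a = sin((1−f)δ)/sin δ ≈ 0.603, b = sin(fδ)/sin δ ≈ 0.603.
p = a·p₁ + b·p₂ ≈ (-0.279, -0.247, 0.928); φ = arcsin(p_z) ≈ 68.12°, λ = atan2(p_y, p_x) ≈ -138.58°.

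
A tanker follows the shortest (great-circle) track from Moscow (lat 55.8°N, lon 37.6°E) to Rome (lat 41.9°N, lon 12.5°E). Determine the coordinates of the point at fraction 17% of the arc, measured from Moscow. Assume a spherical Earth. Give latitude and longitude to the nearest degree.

Write both endpoints as unit vectors p₁, p₂ with components (cos φ cos λ, cos φ sin λ, sin φ).
The central angle between the endpoints is δ = arccos(p₁·p₂) ≈ 0.373 rad (21.4°).
Interpolate at f = 0.17 with slerp weights a = sin((1−f)δ)/sin δ ≈ 0.836, b = sin(fδ)/sin δ ≈ 0.174.
p = a·p₁ + b·p₂ ≈ (0.499, 0.315, 0.808); φ = arcsin(p_z) ≈ 53.86°, λ = atan2(p_y, p_x) ≈ 32.26°.

≈ lat 54°N, lon 32°E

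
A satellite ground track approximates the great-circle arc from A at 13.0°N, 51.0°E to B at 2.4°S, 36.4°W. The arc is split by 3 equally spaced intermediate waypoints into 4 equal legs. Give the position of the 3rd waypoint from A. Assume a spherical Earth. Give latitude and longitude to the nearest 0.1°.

≈ 2.6°N, 15.0°W

From cos δ = sin φ₁ sin φ₂ + cos φ₁ cos φ₂ cos Δλ, the central angle is δ ≈ 1.536 rad (88.0°).
Interpolate at f = 3/4 with slerp weights a = sin((1−f)δ)/sin δ ≈ 0.375, b = sin(fδ)/sin δ ≈ 0.914.
p = a·p₁ + b·p₂ ≈ (0.965, -0.258, 0.046); φ = arcsin(p_z) ≈ 2.64°, λ = atan2(p_y, p_x) ≈ -14.98°.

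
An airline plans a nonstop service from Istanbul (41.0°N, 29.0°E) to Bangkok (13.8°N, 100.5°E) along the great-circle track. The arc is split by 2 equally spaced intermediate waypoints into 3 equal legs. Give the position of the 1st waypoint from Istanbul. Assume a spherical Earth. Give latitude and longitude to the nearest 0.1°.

The haversine formula gives a central angle δ ≈ 1.171 rad (67.1°) between the endpoints.
Interpolate at f = 1/3 with slerp weights a = sin((1−f)δ)/sin δ ≈ 0.764, b = sin(fδ)/sin δ ≈ 0.413.
p = a·p₁ + b·p₂ ≈ (0.431, 0.674, 0.600); φ = arcsin(p_z) ≈ 36.86°, λ = atan2(p_y, p_x) ≈ 57.39°.

≈ (36.9°N, 57.4°E)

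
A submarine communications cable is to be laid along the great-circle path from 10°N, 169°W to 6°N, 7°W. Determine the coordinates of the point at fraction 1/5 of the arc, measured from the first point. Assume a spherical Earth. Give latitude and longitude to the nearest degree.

The haversine formula gives a central angle δ ≈ 2.722 rad (156.0°) between the endpoints.
Interpolate at f = 1/5 with slerp weights a = sin((1−f)δ)/sin δ ≈ 2.017, b = sin(fδ)/sin δ ≈ 1.272.
p = a·p₁ + b·p₂ ≈ (-0.694, -0.533, 0.483); φ = arcsin(p_z) ≈ 28.89°, λ = atan2(p_y, p_x) ≈ -142.48°.

≈ 29°N, 142°W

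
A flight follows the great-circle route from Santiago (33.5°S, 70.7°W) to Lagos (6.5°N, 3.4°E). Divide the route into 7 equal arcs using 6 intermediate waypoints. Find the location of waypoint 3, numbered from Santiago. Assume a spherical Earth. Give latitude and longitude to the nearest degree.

≈ (20°S, 35°W)

Convert each endpoint to a unit vector on the sphere (x = cos φ cos λ, y = cos φ sin λ, z = sin φ).
The central angle between the endpoints is δ = arccos(p₁·p₂) ≈ 1.406 rad (80.5°).
Interpolate at f = 3/7 with slerp weights a = sin((1−f)δ)/sin δ ≈ 0.729, b = sin(fδ)/sin δ ≈ 0.574.
p = a·p₁ + b·p₂ ≈ (0.771, -0.540, -0.338); φ = arcsin(p_z) ≈ -19.73°, λ = atan2(p_y, p_x) ≈ -35.03°.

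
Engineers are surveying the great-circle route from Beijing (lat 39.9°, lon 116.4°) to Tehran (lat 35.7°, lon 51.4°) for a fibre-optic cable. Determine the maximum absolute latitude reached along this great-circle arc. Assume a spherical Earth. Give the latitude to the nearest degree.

≈ 43°

The great circle lies in the plane with unit normal n̂ = (p₁ × p₂)/|p₁ × p₂|.
Here n̂_z ≈ -0.733; the vertex latitude is φ_max = arccos|n̂_z| ≈ 42.9°.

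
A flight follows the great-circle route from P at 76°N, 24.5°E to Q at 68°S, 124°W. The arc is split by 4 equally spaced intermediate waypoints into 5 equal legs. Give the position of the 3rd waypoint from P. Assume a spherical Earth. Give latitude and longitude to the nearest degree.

Write both endpoints as unit vectors p₁, p₂ with components (cos φ cos λ, cos φ sin λ, sin φ).
The central angle between the endpoints is δ = arccos(p₁·p₂) ≈ 2.926 rad (167.7°).
Interpolate at f = 3/5 with slerp weights a = sin((1−f)δ)/sin δ ≈ 4.311, b = sin(fδ)/sin δ ≈ 4.601.
p = a·p₁ + b·p₂ ≈ (-0.015, -0.996, -0.083); φ = arcsin(p_z) ≈ -4.77°, λ = atan2(p_y, p_x) ≈ -90.85°.

≈ 5°S, 91°W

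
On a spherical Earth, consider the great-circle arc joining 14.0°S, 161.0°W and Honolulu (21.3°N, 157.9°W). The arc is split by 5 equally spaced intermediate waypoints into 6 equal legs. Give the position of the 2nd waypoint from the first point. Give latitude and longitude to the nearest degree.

Convert each endpoint to a unit vector on the sphere (x = cos φ cos λ, y = cos φ sin λ, z = sin φ).
The central angle between the endpoints is δ = arccos(p₁·p₂) ≈ 0.618 rad (35.4°).
Interpolate at f = 2/6 with slerp weights a = sin((1−f)δ)/sin δ ≈ 0.691, b = sin(fδ)/sin δ ≈ 0.353.
p = a·p₁ + b·p₂ ≈ (-0.939, -0.342, -0.039); φ = arcsin(p_z) ≈ -2.23°, λ = atan2(p_y, p_x) ≈ -159.98°.

≈ 2°S, 160°W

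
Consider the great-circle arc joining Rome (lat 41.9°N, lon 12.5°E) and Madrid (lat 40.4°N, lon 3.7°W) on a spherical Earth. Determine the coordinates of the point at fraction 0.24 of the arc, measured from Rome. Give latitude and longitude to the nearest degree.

≈ lat 42°N, lon 9°E

Write both endpoints as unit vectors p₁, p₂ with components (cos φ cos λ, cos φ sin λ, sin φ).
The central angle between the endpoints is δ = arccos(p₁·p₂) ≈ 0.214 rad (12.3°).
Interpolate at f = 0.24 with slerp weights a = sin((1−f)δ)/sin δ ≈ 0.762, b = sin(fδ)/sin δ ≈ 0.242.
p = a·p₁ + b·p₂ ≈ (0.738, 0.111, 0.666); φ = arcsin(p_z) ≈ 41.75°, λ = atan2(p_y, p_x) ≈ 8.55°.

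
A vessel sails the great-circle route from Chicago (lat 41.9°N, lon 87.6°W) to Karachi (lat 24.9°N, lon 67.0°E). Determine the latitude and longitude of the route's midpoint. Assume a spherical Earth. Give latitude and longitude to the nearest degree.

≈ lat 70°N, lon 13°E

From cos δ = sin φ₁ sin φ₂ + cos φ₁ cos φ₂ cos Δλ, the central angle is δ ≈ 1.906 rad (109.2°).
Interpolate at f = 1/2 with slerp weights a = sin((1−f)δ)/sin δ ≈ 0.863, b = sin(fδ)/sin δ ≈ 0.863.
p = a·p₁ + b·p₂ ≈ (0.333, 0.079, 0.940); φ = arcsin(p_z) ≈ 70.00°, λ = atan2(p_y, p_x) ≈ 13.32°.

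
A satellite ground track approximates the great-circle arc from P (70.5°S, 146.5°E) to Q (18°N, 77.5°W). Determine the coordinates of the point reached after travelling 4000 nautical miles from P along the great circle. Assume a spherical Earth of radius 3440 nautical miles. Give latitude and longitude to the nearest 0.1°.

≈ (34.6°S, 93.1°W)

Convert each endpoint to a unit vector on the sphere (x = cos φ cos λ, y = cos φ sin λ, z = sin φ).
The central angle between the endpoints is δ = arccos(p₁·p₂) ≈ 2.117 rad (121.3°). The total great-circle distance is δ·R ≈ 2.117 × 3440 ≈ 7283 nmi, so the target fraction is f = 4000/7283 ≈ 0.549.
Interpolate at f ≈ 0.549 with slerp weights a = sin((1−f)δ)/sin δ ≈ 0.955, b = sin(fδ)/sin δ ≈ 1.074.
p = a·p₁ + b·p₂ ≈ (-0.045, -0.822, -0.568); φ = arcsin(p_z) ≈ -34.63°, λ = atan2(p_y, p_x) ≈ -93.11°.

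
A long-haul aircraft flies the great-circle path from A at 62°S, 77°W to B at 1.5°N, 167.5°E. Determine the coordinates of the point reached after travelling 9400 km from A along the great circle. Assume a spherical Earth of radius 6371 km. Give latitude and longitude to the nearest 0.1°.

≈ 15.1°S, 175.7°E

From cos δ = sin φ₁ sin φ₂ + cos φ₁ cos φ₂ cos Δλ, the central angle is δ ≈ 1.798 rad (103.0°). The total great-circle distance is δ·R ≈ 1.798 × 6371 ≈ 11454 km, so the target fraction is f = 9400/11454 ≈ 0.821.
Interpolate at f ≈ 0.821 with slerp weights a = sin((1−f)δ)/sin δ ≈ 0.325, b = sin(fδ)/sin δ ≈ 1.022.
p = a·p₁ + b·p₂ ≈ (-0.963, 0.072, -0.260); φ = arcsin(p_z) ≈ -15.10°, λ = atan2(p_y, p_x) ≈ 175.71°.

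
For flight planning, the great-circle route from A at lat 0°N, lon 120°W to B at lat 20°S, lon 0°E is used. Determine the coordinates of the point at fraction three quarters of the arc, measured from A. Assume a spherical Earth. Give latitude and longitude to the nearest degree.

Write both endpoints as unit vectors p₁, p₂ with components (cos φ cos λ, cos φ sin λ, sin φ).
The central angle between the endpoints is δ = arccos(p₁·p₂) ≈ 2.060 rad (118.0°).
Interpolate at f = 3/4 with slerp weights a = sin((1−f)δ)/sin δ ≈ 0.558, b = sin(fδ)/sin δ ≈ 1.132.
p = a·p₁ + b·p₂ ≈ (0.785, -0.483, -0.387); φ = arcsin(p_z) ≈ -22.79°, λ = atan2(p_y, p_x) ≈ -31.61°.

≈ lat 23°S, lon 32°W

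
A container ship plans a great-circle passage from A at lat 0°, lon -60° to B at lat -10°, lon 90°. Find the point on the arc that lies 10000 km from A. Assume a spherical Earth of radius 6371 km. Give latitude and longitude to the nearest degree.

≈ lat -19°, lon 30°

Convert each endpoint to a unit vector on the sphere (x = cos φ cos λ, y = cos φ sin λ, z = sin φ).
The central angle between the endpoints is δ = arccos(p₁·p₂) ≈ 2.592 rad (148.5°). The total great-circle distance is δ·R ≈ 2.592 × 6371 ≈ 16515 km, so the target fraction is f = 10000/16515 ≈ 0.606.
Interpolate at f ≈ 0.606 with slerp weights a = sin((1−f)δ)/sin δ ≈ 1.635, b = sin(fδ)/sin δ ≈ 1.915.
p = a·p₁ + b·p₂ ≈ (0.817, 0.471, -0.333); φ = arcsin(p_z) ≈ -19.43°, λ = atan2(p_y, p_x) ≈ 29.93°.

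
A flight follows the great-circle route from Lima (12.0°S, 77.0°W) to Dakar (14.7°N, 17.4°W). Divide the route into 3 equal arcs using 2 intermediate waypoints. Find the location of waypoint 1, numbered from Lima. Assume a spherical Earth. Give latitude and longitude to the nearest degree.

Write both endpoints as unit vectors p₁, p₂ with components (cos φ cos λ, cos φ sin λ, sin φ).
The central angle between the endpoints is δ = arccos(p₁·p₂) ≈ 1.131 rad (64.8°).
Interpolate at f = 1/3 with slerp weights a = sin((1−f)δ)/sin δ ≈ 0.757, b = sin(fδ)/sin δ ≈ 0.407.
p = a·p₁ + b·p₂ ≈ (0.542, -0.839, -0.054); φ = arcsin(p_z) ≈ -3.10°, λ = atan2(p_y, p_x) ≈ -57.13°.

≈ 3°S, 57°W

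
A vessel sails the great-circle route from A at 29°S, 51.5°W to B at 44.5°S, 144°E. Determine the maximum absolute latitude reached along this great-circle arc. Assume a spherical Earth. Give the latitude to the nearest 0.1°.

≈ 80.1°S

The great circle lies in the plane with unit normal n̂ = (p₁ × p₂)/|p₁ × p₂|.
Here n̂_z ≈ -0.173; the vertex latitude is φ_max = arccos|n̂_z| ≈ 80.1°.
Check via Clairaut: cos φ_max = |cos φ₁| · sin C = cos(29.0°)·sin(168.6°) ≈ 0.173, again giving ≈ 80.1°.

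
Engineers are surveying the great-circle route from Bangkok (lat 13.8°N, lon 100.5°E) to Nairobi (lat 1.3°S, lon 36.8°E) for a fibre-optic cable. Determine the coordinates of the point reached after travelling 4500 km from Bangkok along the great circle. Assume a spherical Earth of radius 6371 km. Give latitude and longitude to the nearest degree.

Convert each endpoint to a unit vector on the sphere (x = cos φ cos λ, y = cos φ sin λ, z = sin φ).
The central angle between the endpoints is δ = arccos(p₁·p₂) ≈ 1.132 rad (64.9°). The total great-circle distance is δ·R ≈ 1.132 × 6371 ≈ 7213 km, so the target fraction is f = 4500/7213 ≈ 0.624.
Interpolate at f ≈ 0.624 with slerp weights a = sin((1−f)δ)/sin δ ≈ 0.456, b = sin(fδ)/sin δ ≈ 0.717.
p = a·p₁ + b·p₂ ≈ (0.493, 0.865, 0.093); φ = arcsin(p_z) ≈ 5.31°, λ = atan2(p_y, p_x) ≈ 60.31°.

≈ lat 5°N, lon 60°E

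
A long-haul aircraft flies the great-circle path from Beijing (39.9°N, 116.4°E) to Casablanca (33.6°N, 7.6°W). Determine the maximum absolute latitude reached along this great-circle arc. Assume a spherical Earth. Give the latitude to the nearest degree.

The great circle lies in the plane with unit normal n̂ = (p₁ × p₂)/|p₁ × p₂|.
Here n̂_z ≈ -0.530; the vertex latitude is φ_max = arccos|n̂_z| ≈ 58.0°.

≈ 58°N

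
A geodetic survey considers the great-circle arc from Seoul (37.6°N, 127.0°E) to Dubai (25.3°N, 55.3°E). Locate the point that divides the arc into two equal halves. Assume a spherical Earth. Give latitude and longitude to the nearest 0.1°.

≈ 37.0°N, 88.4°E

From cos δ = sin φ₁ sin φ₂ + cos φ₁ cos φ₂ cos Δλ, the central angle is δ ≈ 1.064 rad (60.9°).
Interpolate at f = 1/2 with slerp weights a = sin((1−f)δ)/sin δ ≈ 0.580, b = sin(fδ)/sin δ ≈ 0.580.
p = a·p₁ + b·p₂ ≈ (0.022, 0.798, 0.602); φ = arcsin(p_z) ≈ 37.01°, λ = atan2(p_y, p_x) ≈ 88.42°.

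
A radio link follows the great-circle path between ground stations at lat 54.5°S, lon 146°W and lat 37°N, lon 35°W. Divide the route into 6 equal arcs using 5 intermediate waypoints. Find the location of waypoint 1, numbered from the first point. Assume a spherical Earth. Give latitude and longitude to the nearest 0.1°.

≈ lat 46.3°S, lon 113.9°W

Convert each endpoint to a unit vector on the sphere (x = cos φ cos λ, y = cos φ sin λ, z = sin φ).
The central angle between the endpoints is δ = arccos(p₁·p₂) ≈ 2.286 rad (131.0°).
Interpolate at f = 1/6 with slerp weights a = sin((1−f)δ)/sin δ ≈ 1.252, b = sin(fδ)/sin δ ≈ 0.493.
p = a·p₁ + b·p₂ ≈ (-0.280, -0.632, -0.722); φ = arcsin(p_z) ≈ -46.25°, λ = atan2(p_y, p_x) ≈ -113.90°.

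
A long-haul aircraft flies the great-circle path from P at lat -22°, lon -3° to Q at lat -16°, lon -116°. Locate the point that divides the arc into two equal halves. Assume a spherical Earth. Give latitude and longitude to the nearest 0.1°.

≈ lat -31.9°, lon -61.1°

From cos δ = sin φ₁ sin φ₂ + cos φ₁ cos φ₂ cos Δλ, the central angle is δ ≈ 1.818 rad (104.2°).
Interpolate at f = 1/2 with slerp weights a = sin((1−f)δ)/sin δ ≈ 0.814, b = sin(fδ)/sin δ ≈ 0.814.
p = a·p₁ + b·p₂ ≈ (0.411, -0.743, -0.529); φ = arcsin(p_z) ≈ -31.95°, λ = atan2(p_y, p_x) ≈ -61.06°.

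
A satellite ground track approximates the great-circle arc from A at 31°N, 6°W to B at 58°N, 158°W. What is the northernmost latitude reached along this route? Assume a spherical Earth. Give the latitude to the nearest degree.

The great circle lies in the plane with unit normal n̂ = (p₁ × p₂)/|p₁ × p₂|.
Here n̂_z ≈ -0.213; the vertex latitude is φ_max = arccos|n̂_z| ≈ 77.7°.
Check via Clairaut: cos φ_max = |cos φ₁| · sin C = cos(31.0°)·sin(14.4°) ≈ 0.213, again giving ≈ 77.7°.

≈ 78°N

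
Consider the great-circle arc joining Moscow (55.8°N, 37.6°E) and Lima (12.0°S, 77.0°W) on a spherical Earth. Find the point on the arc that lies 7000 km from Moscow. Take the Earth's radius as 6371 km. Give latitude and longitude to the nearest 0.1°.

≈ 29.8°N, 47.2°W

Convert each endpoint to a unit vector on the sphere (x = cos φ cos λ, y = cos φ sin λ, z = sin φ).
The central angle between the endpoints is δ = arccos(p₁·p₂) ≈ 1.983 rad (113.6°). The total great-circle distance is δ·R ≈ 1.983 × 6371 ≈ 12635 km, so the target fraction is f = 7000/12635 ≈ 0.554.
Interpolate at f ≈ 0.554 with slerp weights a = sin((1−f)δ)/sin δ ≈ 0.844, b = sin(fδ)/sin δ ≈ 0.972.
p = a·p₁ + b·p₂ ≈ (0.590, -0.637, 0.496); φ = arcsin(p_z) ≈ 29.75°, λ = atan2(p_y, p_x) ≈ -47.19°.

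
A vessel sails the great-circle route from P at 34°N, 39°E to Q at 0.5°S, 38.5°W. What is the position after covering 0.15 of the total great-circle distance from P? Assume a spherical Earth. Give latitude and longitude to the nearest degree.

≈ 32°N, 25°E

The haversine formula gives a central angle δ ≈ 1.395 rad (79.9°) between the endpoints.
Interpolate at f = 0.15 with slerp weights a = sin((1−f)δ)/sin δ ≈ 0.941, b = sin(fδ)/sin δ ≈ 0.211.
p = a·p₁ + b·p₂ ≈ (0.772, 0.360, 0.525); φ = arcsin(p_z) ≈ 31.64°, λ = atan2(p_y, p_x) ≈ 25.00°.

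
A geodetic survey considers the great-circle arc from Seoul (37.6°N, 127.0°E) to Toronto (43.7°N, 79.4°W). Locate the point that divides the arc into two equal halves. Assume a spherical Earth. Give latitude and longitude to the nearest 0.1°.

The haversine formula gives a central angle δ ≈ 1.662 rad (95.3°) between the endpoints.
Interpolate at f = 1/2 with slerp weights a = sin((1−f)δ)/sin δ ≈ 0.742, b = sin(fδ)/sin δ ≈ 0.742.
p = a·p₁ + b·p₂ ≈ (-0.255, -0.058, 0.965); φ = arcsin(p_z) ≈ 74.84°, λ = atan2(p_y, p_x) ≈ -167.24°.

≈ (74.8°N, 167.2°W)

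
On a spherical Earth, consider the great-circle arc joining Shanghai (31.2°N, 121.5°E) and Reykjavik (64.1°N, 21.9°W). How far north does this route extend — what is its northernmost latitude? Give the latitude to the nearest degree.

≈ 77°N

The great circle lies in the plane with unit normal n̂ = (p₁ × p₂)/|p₁ × p₂|.
Here n̂_z ≈ -0.226; the vertex latitude is φ_max = arccos|n̂_z| ≈ 76.9°.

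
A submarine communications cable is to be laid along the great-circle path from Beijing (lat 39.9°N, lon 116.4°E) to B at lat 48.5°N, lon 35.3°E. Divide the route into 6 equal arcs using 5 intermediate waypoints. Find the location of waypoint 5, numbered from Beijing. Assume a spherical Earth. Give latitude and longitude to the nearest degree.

≈ lat 52°N, lon 49°E

Write both endpoints as unit vectors p₁, p₂ with components (cos φ cos λ, cos φ sin λ, sin φ).
The central angle between the endpoints is δ = arccos(p₁·p₂) ≈ 0.978 rad (56.0°).
Interpolate at f = 5/6 with slerp weights a = sin((1−f)δ)/sin δ ≈ 0.196, b = sin(fδ)/sin δ ≈ 0.877.
p = a·p₁ + b·p₂ ≈ (0.408, 0.470, 0.783); φ = arcsin(p_z) ≈ 51.50°, λ = atan2(p_y, p_x) ≈ 49.08°.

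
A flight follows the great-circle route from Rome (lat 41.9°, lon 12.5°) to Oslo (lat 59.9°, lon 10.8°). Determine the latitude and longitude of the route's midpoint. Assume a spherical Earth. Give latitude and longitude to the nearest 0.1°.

≈ lat 50.9°, lon 11.8°

Write both endpoints as unit vectors p₁, p₂ with components (cos φ cos λ, cos φ sin λ, sin φ).
The central angle between the endpoints is δ = arccos(p₁·p₂) ≈ 0.315 rad (18.0°).
Interpolate at f = 1/2 with slerp weights a = sin((1−f)δ)/sin δ ≈ 0.506, b = sin(fδ)/sin δ ≈ 0.506.
p = a·p₁ + b·p₂ ≈ (0.617, 0.129, 0.776); φ = arcsin(p_z) ≈ 50.90°, λ = atan2(p_y, p_x) ≈ 11.82°.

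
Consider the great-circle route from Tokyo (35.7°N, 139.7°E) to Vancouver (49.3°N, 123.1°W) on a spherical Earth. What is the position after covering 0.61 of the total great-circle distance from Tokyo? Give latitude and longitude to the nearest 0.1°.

≈ (55.3°N, 166.0°W)

The haversine formula gives a central angle δ ≈ 1.185 rad (67.9°) between the endpoints.
Interpolate at f = 0.61 with slerp weights a = sin((1−f)δ)/sin δ ≈ 0.481, b = sin(fδ)/sin δ ≈ 0.714.
p = a·p₁ + b·p₂ ≈ (-0.552, -0.137, 0.822); φ = arcsin(p_z) ≈ 55.31°, λ = atan2(p_y, p_x) ≈ -166.04°.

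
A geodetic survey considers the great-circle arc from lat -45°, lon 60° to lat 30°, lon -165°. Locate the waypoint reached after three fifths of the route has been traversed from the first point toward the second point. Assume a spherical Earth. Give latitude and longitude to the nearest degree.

The haversine formula gives a central angle δ ≈ 2.476 rad (141.9°) between the endpoints.
Interpolate at f = 3/5 with slerp weights a = sin((1−f)δ)/sin δ ≈ 1.354, b = sin(fδ)/sin δ ≈ 1.614.
p = a·p₁ + b·p₂ ≈ (-0.871, 0.468, -0.151); φ = arcsin(p_z) ≈ -8.67°, λ = atan2(p_y, p_x) ≈ 151.77°.

≈ lat -9°, lon 152°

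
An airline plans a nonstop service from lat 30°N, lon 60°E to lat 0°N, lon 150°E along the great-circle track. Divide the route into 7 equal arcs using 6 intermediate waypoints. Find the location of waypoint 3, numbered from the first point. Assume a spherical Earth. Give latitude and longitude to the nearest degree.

≈ lat 23°N, lon 103°E

Write both endpoints as unit vectors p₁, p₂ with components (cos φ cos λ, cos φ sin λ, sin φ).
The central angle between the endpoints is δ = arccos(p₁·p₂) ≈ 1.571 rad (90.0°).
Interpolate at f = 3/7 with slerp weights a = sin((1−f)δ)/sin δ ≈ 0.782, b = sin(fδ)/sin δ ≈ 0.623.
p = a·p₁ + b·p₂ ≈ (-0.201, 0.898, 0.391); φ = arcsin(p_z) ≈ 23.01°, λ = atan2(p_y, p_x) ≈ 102.64°.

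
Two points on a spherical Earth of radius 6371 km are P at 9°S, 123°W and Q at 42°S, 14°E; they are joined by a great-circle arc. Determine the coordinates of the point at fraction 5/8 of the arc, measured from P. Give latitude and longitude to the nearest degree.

Write both endpoints as unit vectors p₁, p₂ with components (cos φ cos λ, cos φ sin λ, sin φ).
The central angle between the endpoints is δ = arccos(p₁·p₂) ≈ 2.018 rad (115.6°).
Interpolate at f = 5/8 with slerp weights a = sin((1−f)δ)/sin δ ≈ 0.761, b = sin(fδ)/sin δ ≈ 1.056.
p = a·p₁ + b·p₂ ≈ (0.352, -0.441, -0.826); φ = arcsin(p_z) ≈ -55.66°, λ = atan2(p_y, p_x) ≈ -51.38°.

≈ 56°S, 51°W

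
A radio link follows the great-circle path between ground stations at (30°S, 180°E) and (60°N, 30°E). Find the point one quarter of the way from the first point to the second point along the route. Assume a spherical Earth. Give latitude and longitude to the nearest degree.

From cos δ = sin φ₁ sin φ₂ + cos φ₁ cos φ₂ cos Δλ, the central angle is δ ≈ 2.512 rad (143.9°).
Interpolate at f = 1/4 with slerp weights a = sin((1−f)δ)/sin δ ≈ 1.615, b = sin(fδ)/sin δ ≈ 0.997.
p = a·p₁ + b·p₂ ≈ (-0.967, 0.249, 0.056); φ = arcsin(p_z) ≈ 3.21°, λ = atan2(p_y, p_x) ≈ 165.54°.

≈ (3°N, 166°E)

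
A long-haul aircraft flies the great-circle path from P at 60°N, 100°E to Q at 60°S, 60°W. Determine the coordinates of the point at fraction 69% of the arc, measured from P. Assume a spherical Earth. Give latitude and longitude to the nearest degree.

Write both endpoints as unit vectors p₁, p₂ with components (cos φ cos λ, cos φ sin λ, sin φ).
The central angle between the endpoints is δ = arccos(p₁·p₂) ≈ 2.968 rad (170.0°).
Interpolate at f = 0.69 with slerp weights a = sin((1−f)δ)/sin δ ≈ 4.599, b = sin(fδ)/sin δ ≈ 5.136.
p = a·p₁ + b·p₂ ≈ (0.885, 0.041, -0.465); φ = arcsin(p_z) ≈ -27.68°, λ = atan2(p_y, p_x) ≈ 2.64°.

≈ 28°S, 3°E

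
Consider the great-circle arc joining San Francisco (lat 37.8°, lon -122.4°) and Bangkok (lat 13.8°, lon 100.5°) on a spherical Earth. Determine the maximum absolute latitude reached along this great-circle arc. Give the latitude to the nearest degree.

≈ 55°

The great circle lies in the plane with unit normal n̂ = (p₁ × p₂)/|p₁ × p₂|.
Here n̂_z ≈ -0.574; the vertex latitude is φ_max = arccos|n̂_z| ≈ 54.9°.
Check via Clairaut: cos φ_max = |cos φ₁| · sin C = cos(37.8°)·sin(46.6°) ≈ 0.574, again giving ≈ 54.9°.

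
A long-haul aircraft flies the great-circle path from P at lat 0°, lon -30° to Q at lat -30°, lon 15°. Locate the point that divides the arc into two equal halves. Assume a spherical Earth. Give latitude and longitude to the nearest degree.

Write both endpoints as unit vectors p₁, p₂ with components (cos φ cos λ, cos φ sin λ, sin φ).
The central angle between the endpoints is δ = arccos(p₁·p₂) ≈ 0.912 rad (52.2°).
Interpolate at f = 1/2 with slerp weights a = sin((1−f)δ)/sin δ ≈ 0.557, b = sin(fδ)/sin δ ≈ 0.557.
p = a·p₁ + b·p₂ ≈ (0.948, -0.154, -0.278); φ = arcsin(p_z) ≈ -16.17°, λ = atan2(p_y, p_x) ≈ -9.20°.

≈ lat -16°, lon -9°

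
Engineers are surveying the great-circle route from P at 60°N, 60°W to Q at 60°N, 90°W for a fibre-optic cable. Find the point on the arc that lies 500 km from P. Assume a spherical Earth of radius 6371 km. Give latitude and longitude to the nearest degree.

≈ 61°N, 69°W

Convert each endpoint to a unit vector on the sphere (x = cos φ cos λ, y = cos φ sin λ, z = sin φ).
The central angle between the endpoints is δ = arccos(p₁·p₂) ≈ 0.260 rad (14.9°). The total great-circle distance is δ·R ≈ 0.260 × 6371 ≈ 1654 km, so the target fraction is f = 500/1654 ≈ 0.302.
Interpolate at f ≈ 0.302 with slerp weights a = sin((1−f)δ)/sin δ ≈ 0.702, b = sin(fδ)/sin δ ≈ 0.305.
p = a·p₁ + b·p₂ ≈ (0.175, -0.457, 0.872); φ = arcsin(p_z) ≈ 60.72°, λ = atan2(p_y, p_x) ≈ -68.98°.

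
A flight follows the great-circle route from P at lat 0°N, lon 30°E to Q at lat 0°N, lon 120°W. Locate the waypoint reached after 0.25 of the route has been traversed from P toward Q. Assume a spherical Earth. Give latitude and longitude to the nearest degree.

Convert each endpoint to a unit vector on the sphere (x = cos φ cos λ, y = cos φ sin λ, z = sin φ).
The central angle between the endpoints is δ = arccos(p₁·p₂) ≈ 2.618 rad (150.0°).
Interpolate at f = 0.25 with slerp weights a = sin((1−f)δ)/sin δ ≈ 1.848, b = sin(fδ)/sin δ ≈ 1.218.
p = a·p₁ + b·p₂ ≈ (0.991, -0.131, 0.000); φ = arcsin(p_z) ≈ 0.00°, λ = atan2(p_y, p_x) ≈ -7.50°.

≈ lat 0°N, lon 7°W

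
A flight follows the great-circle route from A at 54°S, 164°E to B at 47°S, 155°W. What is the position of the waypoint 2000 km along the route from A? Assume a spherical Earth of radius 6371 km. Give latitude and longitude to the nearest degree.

≈ 51°S, 167°W

The haversine formula gives a central angle δ ≈ 0.464 rad (26.6°) between the endpoints. The total great-circle distance is δ·R ≈ 0.464 × 6371 ≈ 2957 km, so the target fraction is f = 2000/2957 ≈ 0.676.
Interpolate at f ≈ 0.676 with slerp weights a = sin((1−f)δ)/sin δ ≈ 0.334, b = sin(fδ)/sin δ ≈ 0.690.
p = a·p₁ + b·p₂ ≈ (-0.615, -0.145, -0.775); φ = arcsin(p_z) ≈ -50.80°, λ = atan2(p_y, p_x) ≈ -166.77°.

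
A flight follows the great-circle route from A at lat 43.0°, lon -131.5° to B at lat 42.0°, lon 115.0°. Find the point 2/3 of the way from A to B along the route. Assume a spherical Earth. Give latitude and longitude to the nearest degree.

≈ lat 57°, lon 148°

Write both endpoints as unit vectors p₁, p₂ with components (cos φ cos λ, cos φ sin λ, sin φ).
The central angle between the endpoints is δ = arccos(p₁·p₂) ≈ 1.329 rad (76.1°).
Interpolate at f = 2/3 with slerp weights a = sin((1−f)δ)/sin δ ≈ 0.441, b = sin(fδ)/sin δ ≈ 0.798.
p = a·p₁ + b·p₂ ≈ (-0.464, 0.295, 0.835); φ = arcsin(p_z) ≈ 56.60°, λ = atan2(p_y, p_x) ≈ 147.54°.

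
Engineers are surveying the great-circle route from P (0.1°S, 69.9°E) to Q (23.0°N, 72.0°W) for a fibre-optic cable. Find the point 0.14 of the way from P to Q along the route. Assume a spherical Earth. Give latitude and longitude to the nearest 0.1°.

Write both endpoints as unit vectors p₁, p₂ with components (cos φ cos λ, cos φ sin λ, sin φ).
The central angle between the endpoints is δ = arccos(p₁·p₂) ≈ 2.382 rad (136.5°).
Interpolate at f = 0.14 with slerp weights a = sin((1−f)δ)/sin δ ≈ 1.290, b = sin(fδ)/sin δ ≈ 0.475.
p = a·p₁ + b·p₂ ≈ (0.578, 0.795, 0.183); φ = arcsin(p_z) ≈ 10.57°, λ = atan2(p_y, p_x) ≈ 53.96°.

≈ (10.6°N, 54.0°E)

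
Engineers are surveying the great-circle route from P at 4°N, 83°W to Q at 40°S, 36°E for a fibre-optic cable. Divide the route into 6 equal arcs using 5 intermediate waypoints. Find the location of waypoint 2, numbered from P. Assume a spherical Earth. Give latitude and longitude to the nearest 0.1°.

≈ 21.2°S, 53.8°W

From cos δ = sin φ₁ sin φ₂ + cos φ₁ cos φ₂ cos Δλ, the central angle is δ ≈ 1.999 rad (114.5°).
Interpolate at f = 2/6 with slerp weights a = sin((1−f)δ)/sin δ ≈ 1.068, b = sin(fδ)/sin δ ≈ 0.680.
p = a·p₁ + b·p₂ ≈ (0.551, -0.752, -0.362); φ = arcsin(p_z) ≈ -21.24°, λ = atan2(p_y, p_x) ≈ -53.76°.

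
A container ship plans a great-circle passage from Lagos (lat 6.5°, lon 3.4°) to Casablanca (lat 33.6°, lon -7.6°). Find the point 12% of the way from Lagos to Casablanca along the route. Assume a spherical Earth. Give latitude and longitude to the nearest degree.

Convert each endpoint to a unit vector on the sphere (x = cos φ cos λ, y = cos φ sin λ, z = sin φ).
The central angle between the endpoints is δ = arccos(p₁·p₂) ≈ 0.505 rad (29.0°).
Interpolate at f = 0.12 with slerp weights a = sin((1−f)δ)/sin δ ≈ 0.889, b = sin(fδ)/sin δ ≈ 0.125.
p = a·p₁ + b·p₂ ≈ (0.985, 0.039, 0.170); φ = arcsin(p_z) ≈ 9.78°, λ = atan2(p_y, p_x) ≈ 2.24°.

≈ lat 10°, lon 2°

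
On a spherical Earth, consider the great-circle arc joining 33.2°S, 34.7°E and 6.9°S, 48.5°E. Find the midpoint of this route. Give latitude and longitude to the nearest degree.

≈ 20°S, 42°E

The haversine formula gives a central angle δ ≈ 0.510 rad (29.2°) between the endpoints.
Interpolate at f = 1/2 with slerp weights a = sin((1−f)δ)/sin δ ≈ 0.517, b = sin(fδ)/sin δ ≈ 0.517.
p = a·p₁ + b·p₂ ≈ (0.695, 0.630, -0.345); φ = arcsin(p_z) ≈ -20.18°, λ = atan2(p_y, p_x) ≈ 42.19°.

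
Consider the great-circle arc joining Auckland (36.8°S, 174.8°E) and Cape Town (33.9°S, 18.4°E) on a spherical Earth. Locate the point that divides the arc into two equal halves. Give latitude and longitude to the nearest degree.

≈ (74°S, 92°E)

Write both endpoints as unit vectors p₁, p₂ with components (cos φ cos λ, cos φ sin λ, sin φ).
The central angle between the endpoints is δ = arccos(p₁·p₂) ≈ 1.849 rad (106.0°).
Interpolate at f = 1/2 with slerp weights a = sin((1−f)δ)/sin δ ≈ 0.830, b = sin(fδ)/sin δ ≈ 0.830.
p = a·p₁ + b·p₂ ≈ (-0.008, 0.278, -0.961); φ = arcsin(p_z) ≈ -73.86°, λ = atan2(p_y, p_x) ≈ 91.69°.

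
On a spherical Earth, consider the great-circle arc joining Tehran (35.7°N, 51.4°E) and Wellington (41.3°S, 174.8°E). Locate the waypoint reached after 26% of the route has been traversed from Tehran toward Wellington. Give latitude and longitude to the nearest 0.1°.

The haversine formula gives a central angle δ ≈ 2.376 rad (136.1°) between the endpoints.
Interpolate at f = 0.26 with slerp weights a = sin((1−f)δ)/sin δ ≈ 1.418, b = sin(fδ)/sin δ ≈ 0.836.
p = a·p₁ + b·p₂ ≈ (0.093, 0.957, 0.276); φ = arcsin(p_z) ≈ 16.00°, λ = atan2(p_y, p_x) ≈ 84.45°.

≈ (16.0°N, 84.5°E)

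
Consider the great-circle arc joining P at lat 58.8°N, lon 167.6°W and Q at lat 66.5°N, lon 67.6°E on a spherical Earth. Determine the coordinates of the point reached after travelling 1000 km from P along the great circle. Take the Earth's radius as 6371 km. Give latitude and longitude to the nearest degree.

Write both endpoints as unit vectors p₁, p₂ with components (cos φ cos λ, cos φ sin λ, sin φ).
The central angle between the endpoints is δ = arccos(p₁·p₂) ≈ 0.841 rad (48.2°). The total great-circle distance is δ·R ≈ 0.841 × 6371 ≈ 5360 km, so the target fraction is f = 1000/5360 ≈ 0.187.
Interpolate at f ≈ 0.187 with slerp weights a = sin((1−f)δ)/sin δ ≈ 0.848, b = sin(fδ)/sin δ ≈ 0.210.
p = a·p₁ + b·p₂ ≈ (-0.397, -0.017, 0.918); φ = arcsin(p_z) ≈ 66.58°, λ = atan2(p_y, p_x) ≈ -177.55°.

≈ lat 67°N, lon 178°W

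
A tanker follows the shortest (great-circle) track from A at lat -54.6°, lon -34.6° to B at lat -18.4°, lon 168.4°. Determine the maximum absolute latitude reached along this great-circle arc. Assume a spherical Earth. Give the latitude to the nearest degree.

The great circle lies in the plane with unit normal n̂ = (p₁ × p₂)/|p₁ × p₂|.
Here n̂_z ≈ -0.222; the vertex latitude is φ_max = arccos|n̂_z| ≈ 77.2°.
Check via Clairaut: cos φ_max = |cos φ₁| · sin C = cos(54.6°)·sin(157.5°) ≈ 0.222, again giving ≈ 77.2°.

≈ -77°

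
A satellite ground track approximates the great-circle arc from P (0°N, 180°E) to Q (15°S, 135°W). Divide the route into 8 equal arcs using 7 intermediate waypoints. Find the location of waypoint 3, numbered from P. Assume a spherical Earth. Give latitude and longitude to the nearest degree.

≈ (6°S, 163°W)

The haversine formula gives a central angle δ ≈ 0.819 rad (46.9°) between the endpoints.
Interpolate at f = 3/8 with slerp weights a = sin((1−f)δ)/sin δ ≈ 0.671, b = sin(fδ)/sin δ ≈ 0.414.
p = a·p₁ + b·p₂ ≈ (-0.953, -0.283, -0.107); φ = arcsin(p_z) ≈ -6.15°, λ = atan2(p_y, p_x) ≈ -163.48°.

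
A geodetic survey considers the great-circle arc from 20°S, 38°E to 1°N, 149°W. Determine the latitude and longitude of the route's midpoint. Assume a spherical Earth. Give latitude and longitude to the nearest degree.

From cos δ = sin φ₁ sin φ₂ + cos φ₁ cos φ₂ cos Δλ, the central angle is δ ≈ 2.789 rad (159.8°).
Interpolate at f = 1/2 with slerp weights a = sin((1−f)δ)/sin δ ≈ 2.852, b = sin(fδ)/sin δ ≈ 2.852.
p = a·p₁ + b·p₂ ≈ (-0.332, 0.181, -0.926); φ = arcsin(p_z) ≈ -67.75°, λ = atan2(p_y, p_x) ≈ 151.39°.

≈ 68°S, 151°E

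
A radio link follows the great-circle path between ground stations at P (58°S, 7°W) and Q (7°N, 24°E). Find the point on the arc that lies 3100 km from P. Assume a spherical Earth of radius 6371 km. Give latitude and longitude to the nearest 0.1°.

Write both endpoints as unit vectors p₁, p₂ with components (cos φ cos λ, cos φ sin λ, sin φ).
The central angle between the endpoints is δ = arccos(p₁·p₂) ≈ 1.216 rad (69.7°). The total great-circle distance is δ·R ≈ 1.216 × 6371 ≈ 7747 km, so the target fraction is f = 3100/7747 ≈ 0.400.
Interpolate at f ≈ 0.400 with slerp weights a = sin((1−f)δ)/sin δ ≈ 0.711, b = sin(fδ)/sin δ ≈ 0.499.
p = a·p₁ + b·p₂ ≈ (0.826, 0.155, -0.542); φ = arcsin(p_z) ≈ -32.81°, λ = atan2(p_y, p_x) ≈ 10.66°.

≈ (32.8°S, 10.7°E)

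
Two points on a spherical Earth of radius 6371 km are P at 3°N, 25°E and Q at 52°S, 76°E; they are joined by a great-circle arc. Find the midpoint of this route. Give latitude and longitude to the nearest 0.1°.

Convert each endpoint to a unit vector on the sphere (x = cos φ cos λ, y = cos φ sin λ, z = sin φ).
The central angle between the endpoints is δ = arccos(p₁·p₂) ≈ 1.218 rad (69.8°).
Interpolate at f = 1/2 with slerp weights a = sin((1−f)δ)/sin δ ≈ 0.610, b = sin(fδ)/sin δ ≈ 0.610.
p = a·p₁ + b·p₂ ≈ (0.642, 0.621, -0.448); φ = arcsin(p_z) ≈ -26.64°, λ = atan2(p_y, p_x) ≈ 44.04°.

≈ 26.6°S, 44.0°E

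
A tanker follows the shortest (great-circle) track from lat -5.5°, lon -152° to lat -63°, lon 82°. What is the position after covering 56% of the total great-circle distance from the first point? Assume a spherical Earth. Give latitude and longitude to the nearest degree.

≈ lat -55°, lon 175°

Convert each endpoint to a unit vector on the sphere (x = cos φ cos λ, y = cos φ sin λ, z = sin φ).
The central angle between the endpoints is δ = arccos(p₁·p₂) ≈ 1.752 rad (100.4°).
Interpolate at f = 0.56 with slerp weights a = sin((1−f)δ)/sin δ ≈ 0.708, b = sin(fδ)/sin δ ≈ 0.845.
p = a·p₁ + b·p₂ ≈ (-0.569, 0.049, -0.821); φ = arcsin(p_z) ≈ -55.16°, λ = atan2(p_y, p_x) ≈ 175.10°.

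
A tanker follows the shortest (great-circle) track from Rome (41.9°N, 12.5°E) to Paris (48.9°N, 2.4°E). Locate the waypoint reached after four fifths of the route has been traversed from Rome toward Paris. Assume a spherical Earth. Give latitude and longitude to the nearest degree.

≈ (48°N, 5°E)

The haversine formula gives a central angle δ ≈ 0.174 rad (9.9°) between the endpoints.
Interpolate at f = 4/5 with slerp weights a = sin((1−f)δ)/sin δ ≈ 0.201, b = sin(fδ)/sin δ ≈ 0.801.
p = a·p₁ + b·p₂ ≈ (0.672, 0.054, 0.738); φ = arcsin(p_z) ≈ 47.57°, λ = atan2(p_y, p_x) ≈ 4.63°.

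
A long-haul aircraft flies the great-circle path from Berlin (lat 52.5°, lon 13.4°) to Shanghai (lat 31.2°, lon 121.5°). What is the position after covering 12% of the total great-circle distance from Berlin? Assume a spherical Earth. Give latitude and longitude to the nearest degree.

≈ lat 57°, lon 27°

Convert each endpoint to a unit vector on the sphere (x = cos φ cos λ, y = cos φ sin λ, z = sin φ).
The central angle between the endpoints is δ = arccos(p₁·p₂) ≈ 1.319 rad (75.6°).
Interpolate at f = 0.12 with slerp weights a = sin((1−f)δ)/sin δ ≈ 0.947, b = sin(fδ)/sin δ ≈ 0.163.
p = a·p₁ + b·p₂ ≈ (0.488, 0.252, 0.836); φ = arcsin(p_z) ≈ 56.68°, λ = atan2(p_y, p_x) ≈ 27.34°.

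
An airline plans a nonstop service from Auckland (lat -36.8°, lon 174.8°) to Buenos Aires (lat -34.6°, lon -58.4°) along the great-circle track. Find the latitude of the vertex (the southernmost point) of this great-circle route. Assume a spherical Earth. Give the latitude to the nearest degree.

≈ -58°

The great circle lies in the plane with unit normal n̂ = (p₁ × p₂)/|p₁ × p₂|.
Here n̂_z ≈ +0.529; the vertex latitude is φ_max = arccos|n̂_z| ≈ 58.1°.
Check via Clairaut: cos φ_max = |cos φ₁| · sin C = cos(36.8°)·sin(138.7°) ≈ 0.529, again giving ≈ 58.1°.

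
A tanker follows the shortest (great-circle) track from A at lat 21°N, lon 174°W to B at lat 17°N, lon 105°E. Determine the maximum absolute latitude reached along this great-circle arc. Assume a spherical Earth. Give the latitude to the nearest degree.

≈ 25°N

The great circle lies in the plane with unit normal n̂ = (p₁ × p₂)/|p₁ × p₂|.
Here n̂_z ≈ -0.909; the vertex latitude is φ_max = arccos|n̂_z| ≈ 24.6°.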